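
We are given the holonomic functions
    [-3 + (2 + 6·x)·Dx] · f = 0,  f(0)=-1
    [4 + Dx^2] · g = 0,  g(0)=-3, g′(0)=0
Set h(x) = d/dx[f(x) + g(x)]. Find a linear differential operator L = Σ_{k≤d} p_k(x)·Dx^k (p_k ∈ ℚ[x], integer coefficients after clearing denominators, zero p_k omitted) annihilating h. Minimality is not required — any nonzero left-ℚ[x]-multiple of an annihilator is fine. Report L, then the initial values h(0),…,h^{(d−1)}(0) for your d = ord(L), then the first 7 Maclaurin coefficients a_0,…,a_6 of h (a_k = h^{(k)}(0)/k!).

L = (-1812 - 1152·x - 1728·x^2) + (-344 - 1800·x - 3456·x^2 - 3456·x^3)·Dx + (-453 - 288·x - 432·x^2)·Dx^2 + (-86 - 450·x - 864·x^2 - 864·x^3)·Dx^3  (order 3).
h: a_k = -3/2, 57/4, -81/16, 149/32, -8505/256, 233731/2560, -505197/2048, …
ICs: h(0) = -3/2, h′(0) = 57/4, h′′(0) = -81/8.

f: a_k = -1, -3/2, 9/8, -27/16, 405/128, -1701/256, 15309/1024, …
g: a_k = -3, 0, 6, 0, -2, 0, 4/15, …
f+g: L₀ = lclm(L_f,L_g), ord ≤ 1+2.
Differentiate: ansatz ord ≤ ord L₀ ⇒ L.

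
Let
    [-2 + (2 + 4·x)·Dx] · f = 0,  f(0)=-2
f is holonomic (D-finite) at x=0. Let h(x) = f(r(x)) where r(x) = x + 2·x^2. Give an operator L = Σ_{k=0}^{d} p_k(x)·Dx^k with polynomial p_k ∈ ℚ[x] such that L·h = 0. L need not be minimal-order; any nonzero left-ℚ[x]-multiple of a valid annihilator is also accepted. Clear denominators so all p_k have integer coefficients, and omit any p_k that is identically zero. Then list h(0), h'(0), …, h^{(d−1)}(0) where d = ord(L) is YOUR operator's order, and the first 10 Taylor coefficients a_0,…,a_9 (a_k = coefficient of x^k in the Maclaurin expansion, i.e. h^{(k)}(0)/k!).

f: a_k = -2, -2, 1, -1, 5/4, -7/4, 21/8, -33/8, 429/64, -715/64, …
Substitute x→r, Dx→(1/r')Dx; clear ⇒ L₀.
L = (-1 - 4·x) + (1 + 2·x + 4·x^2)·Dx  (order 1).
h: a_k = -2, -2, -3, 3, -3/4, -15/4, 57/8, -21/8, -867/64, 1893/64, …
ICs: h(0) = -2.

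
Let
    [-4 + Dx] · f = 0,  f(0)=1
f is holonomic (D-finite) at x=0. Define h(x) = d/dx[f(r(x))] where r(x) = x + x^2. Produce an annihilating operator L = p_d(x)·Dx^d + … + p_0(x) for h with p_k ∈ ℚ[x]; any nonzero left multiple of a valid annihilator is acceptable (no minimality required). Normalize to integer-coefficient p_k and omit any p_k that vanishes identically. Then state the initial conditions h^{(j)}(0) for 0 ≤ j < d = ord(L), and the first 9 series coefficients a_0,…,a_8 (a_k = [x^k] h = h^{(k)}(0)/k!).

f: a_k = 1, 4, 8, 32/3, 32/3, 128/15, 256/45, 1024/315, 512/315, …
L₀ from L_f via x↦r, Dx↦r'^{-1}Dx.
Differentiate: ansatz ord ≤ ord L₀ ⇒ L.
L = (6 + 16·x + 16·x^2) + (-1 - 2·x)·Dx  (order 1).
h: a_k = 4, 24, 80, 608/3, 416, 11072/15, 52096/45, 11520/7, 675968/315, …
ICs: h(0) = 4.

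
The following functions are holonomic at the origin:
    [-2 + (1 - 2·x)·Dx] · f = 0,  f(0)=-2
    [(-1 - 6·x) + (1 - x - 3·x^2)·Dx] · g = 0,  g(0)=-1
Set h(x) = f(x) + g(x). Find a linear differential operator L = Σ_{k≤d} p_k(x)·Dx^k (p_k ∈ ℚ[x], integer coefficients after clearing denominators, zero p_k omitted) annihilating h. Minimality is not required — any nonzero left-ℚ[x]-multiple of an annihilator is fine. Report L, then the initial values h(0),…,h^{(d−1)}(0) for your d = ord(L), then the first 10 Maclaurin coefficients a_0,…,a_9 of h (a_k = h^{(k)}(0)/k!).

L = (8 - 36·x + 108·x^2 - 72·x^3) + (-2·x - 54·x^2 + 192·x^3 - 144·x^4)·Dx + (-1 + 9·x - 23·x^2 + 6·x^3 + 42·x^4 - 36·x^5)·Dx^2  (order 2).
h: a_k = -3, -5, -12, -23, -51, -104, -225, -473, -1020, -2183, …
ICs: h(0) = -3, h′(0) = -5.

f: a_k = -2, -4, -8, -16, -32, -64, -128, -256, -512, -1024, …
g: a_k = -1, -1, -4, -7, -19, -40, -97, -217, -508, -1159, …
L₀ := lclm(L_f,L_g); ord L₀ ≤ 1+1.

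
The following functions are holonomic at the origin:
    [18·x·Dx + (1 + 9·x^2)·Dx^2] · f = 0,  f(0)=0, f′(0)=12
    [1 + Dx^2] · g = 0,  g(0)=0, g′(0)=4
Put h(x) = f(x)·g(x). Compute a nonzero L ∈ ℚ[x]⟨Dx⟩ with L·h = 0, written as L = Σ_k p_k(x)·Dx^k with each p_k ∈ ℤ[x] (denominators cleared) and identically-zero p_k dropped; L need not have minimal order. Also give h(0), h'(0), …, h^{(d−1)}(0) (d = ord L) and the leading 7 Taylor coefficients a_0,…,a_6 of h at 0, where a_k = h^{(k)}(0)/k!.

L = (370 + 9594·x^2 + 4131·x^4 + 2916·x^6 + 6561·x^8) + (684·x + 6804·x^3 + 8748·x^5 + 26244·x^7)·Dx + (380 + 9792·x^2 + 5346·x^4 + 5832·x^6 + 13122·x^8)·Dx^2 + (684·x + 6804·x^3 + 8748·x^5 + 26244·x^7)·Dx^3 + (10 + 198·x^2 + 1215·x^4 + 2916·x^6 + 6561·x^8)·Dx^4  (order 4).
h: a_k = 0, 0, 48, 0, -152, 0, 802, …
ICs: h(0) = 0, h′(0) = 0, h′′(0) = 96, h′′′(0) = 0.

f: a_k = 0, 12, 0, -36, 0, 972/5, 0, …
g: a_k = 0, 4, 0, -2/3, 0, 1/30, 0, …
h₀=f·g: eliminate ⇒ L₀, order ≤ 2·2.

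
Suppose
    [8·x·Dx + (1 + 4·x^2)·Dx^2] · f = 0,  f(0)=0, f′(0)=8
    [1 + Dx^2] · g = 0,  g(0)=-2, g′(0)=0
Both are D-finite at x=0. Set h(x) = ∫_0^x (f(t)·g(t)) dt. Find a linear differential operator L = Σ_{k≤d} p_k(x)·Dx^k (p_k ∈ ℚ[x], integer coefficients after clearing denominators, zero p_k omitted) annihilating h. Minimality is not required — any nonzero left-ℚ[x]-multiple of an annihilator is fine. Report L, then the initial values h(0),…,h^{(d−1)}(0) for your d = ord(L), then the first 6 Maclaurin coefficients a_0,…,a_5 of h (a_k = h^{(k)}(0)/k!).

f: a_k = 0, 8, 0, -32/3, 0, 128/5, …
g: a_k = -2, 0, 1, 0, -1/12, 0, …
Sym-product of L_f,L_g gives L₀ (≤ ord 4).
h=∫₀ˣh₀: take L = L₀·Dx.
L = (85 + 944·x^2 + 416·x^4 + 256·x^6 + 256·x^8)·Dx + (144·x + 704·x^3 + 768·x^5 + 1024·x^7)·Dx^2 + (90 + 992·x^2 + 576·x^4 + 512·x^6 + 512·x^8)·Dx^3 + (144·x + 704·x^3 + 768·x^5 + 1024·x^7)·Dx^4 + (5 + 48·x^2 + 160·x^4 + 256·x^6 + 256·x^8)·Dx^5  (order 5).
h: a_k = 0, 0, -8, 0, 22/3, 0, …
ICs: h(0) = 0, h′(0) = 0, h′′(0) = -16, h′′′(0) = 0, h′′′′(0) = 176.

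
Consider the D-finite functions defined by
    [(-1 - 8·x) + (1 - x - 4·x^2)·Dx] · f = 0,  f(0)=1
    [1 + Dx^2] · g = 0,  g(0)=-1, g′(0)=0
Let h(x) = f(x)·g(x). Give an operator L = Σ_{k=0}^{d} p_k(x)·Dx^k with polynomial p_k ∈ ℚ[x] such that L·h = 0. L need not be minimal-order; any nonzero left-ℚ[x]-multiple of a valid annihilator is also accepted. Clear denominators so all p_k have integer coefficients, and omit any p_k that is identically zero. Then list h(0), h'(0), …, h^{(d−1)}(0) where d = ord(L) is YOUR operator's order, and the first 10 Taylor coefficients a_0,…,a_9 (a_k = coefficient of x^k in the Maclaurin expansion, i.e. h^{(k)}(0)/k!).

f: a_k = 1, 1, 5, 9, 29, 65, 181, 441, 1165, 2929, …
g: a_k = -1, 0, 1/2, 0, -1/24, 0, 1/720, 0, -1/40320, 0, …
Product ⇒ symmetric product L₀, ord ≤ 2.
L = (7 + x + 4·x^2) + (2 + 16·x)·Dx + (-1 + x + 4·x^2)·Dx^2  (order 2).
h: a_k = -1, -1, -9/2, -17/2, -637/24, -1453/24, -120029/720, -294389/720, -14457427/13440, -109315417/40320, …
ICs: h(0) = -1, h′(0) = -1.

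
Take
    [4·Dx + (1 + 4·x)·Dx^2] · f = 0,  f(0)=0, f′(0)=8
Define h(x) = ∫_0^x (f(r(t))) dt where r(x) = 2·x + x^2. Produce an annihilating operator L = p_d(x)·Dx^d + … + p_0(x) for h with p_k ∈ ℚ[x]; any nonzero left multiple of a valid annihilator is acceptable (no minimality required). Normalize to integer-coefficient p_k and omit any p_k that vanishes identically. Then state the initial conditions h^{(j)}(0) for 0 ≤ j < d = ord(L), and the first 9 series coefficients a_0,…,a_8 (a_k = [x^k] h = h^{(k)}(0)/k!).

L = (7 + 8·x + 4·x^2)·Dx^2 + (1 + 9·x + 12·x^2 + 4·x^3)·Dx^3  (order 3).
h: a_k = 0, 0, 8, -56/3, 208/3, -1552/5, 23168/15, -24704/3, 322688/7, …
ICs: h(0) = 0, h′(0) = 0, h′′(0) = 16.

f: a_k = 0, 8, -16, 128/3, -128, 2048/5, -4096/3, 32768/7, -16384, …
Change of var in L_f (x↦r) gives L₀.
h=∫h₀ ⇒ L = L₀·Dx.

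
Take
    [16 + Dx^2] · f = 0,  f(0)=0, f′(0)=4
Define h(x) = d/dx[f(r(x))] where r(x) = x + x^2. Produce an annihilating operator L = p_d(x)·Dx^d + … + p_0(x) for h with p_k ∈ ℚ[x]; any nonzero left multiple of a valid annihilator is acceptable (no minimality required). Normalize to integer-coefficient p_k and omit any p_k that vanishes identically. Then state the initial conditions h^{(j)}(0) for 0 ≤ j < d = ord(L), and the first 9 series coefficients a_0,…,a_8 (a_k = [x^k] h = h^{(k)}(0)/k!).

f: a_k = 0, 4, 0, -32/3, 0, 128/15, 0, -1024/315, 0, …
f∘r: x↦r, Dx↦Dx/r' in L_f ⇒ L₀.
Differentiate: ansatz ord ≤ ord L₀ ⇒ L.
L = (28 + 128·x + 384·x^2 + 512·x^3 + 256·x^4) + (-6 - 12·x)·Dx + (1 + 4·x + 4·x^2)·Dx^2  (order 2).
h: a_k = 4, 8, -32, -128, -352/3, 192, 25856/45, 22528/45, -70528/315, …
ICs: h(0) = 4, h′(0) = 8.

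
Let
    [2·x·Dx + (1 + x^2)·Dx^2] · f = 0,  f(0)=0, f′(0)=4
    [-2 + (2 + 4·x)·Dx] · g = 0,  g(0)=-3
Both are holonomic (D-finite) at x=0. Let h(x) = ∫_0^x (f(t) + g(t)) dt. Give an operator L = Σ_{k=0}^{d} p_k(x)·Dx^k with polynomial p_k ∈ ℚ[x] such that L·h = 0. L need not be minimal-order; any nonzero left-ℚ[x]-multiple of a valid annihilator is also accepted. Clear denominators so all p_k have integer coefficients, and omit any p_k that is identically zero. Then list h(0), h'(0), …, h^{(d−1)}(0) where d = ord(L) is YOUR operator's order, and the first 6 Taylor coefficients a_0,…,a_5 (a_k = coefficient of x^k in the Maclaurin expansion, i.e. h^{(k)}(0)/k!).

f: a_k = 0, 4, 0, -4/3, 0, 4/5, …
g: a_k = -3, -3, 3/2, -3/2, 15/8, -21/8, …
Weyl lclm of L_f,L_g ⇒ L₀ (ord ≤ 3).
Integrate: L := L₀·Dx.
L = (-4 - 20·x + 12·x^2 + 12·x^3)·Dx^2 + (-10 - 16·x - 16·x^2 + 48·x^3 + 42·x^4)·Dx^3 + (-2 + 12·x^2 + 12·x^3 + 14·x^4 + 12·x^5)·Dx^4  (order 4).
h: a_k = 0, -3, 1/2, 1/2, -17/24, 3/8, …
ICs: h(0) = 0, h′(0) = -3, h′′(0) = 1, h′′′(0) = 3.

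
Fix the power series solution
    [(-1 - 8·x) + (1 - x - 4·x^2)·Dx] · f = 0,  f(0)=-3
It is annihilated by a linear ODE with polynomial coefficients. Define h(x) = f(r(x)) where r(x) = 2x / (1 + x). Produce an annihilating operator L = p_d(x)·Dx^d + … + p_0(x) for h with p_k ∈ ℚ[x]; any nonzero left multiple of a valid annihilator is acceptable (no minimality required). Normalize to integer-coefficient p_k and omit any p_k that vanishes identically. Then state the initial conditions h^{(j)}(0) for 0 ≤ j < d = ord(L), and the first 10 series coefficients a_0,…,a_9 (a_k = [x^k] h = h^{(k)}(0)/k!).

L = (2 + 34·x) + (-1 - x + 17·x^2 + 17·x^3)·Dx  (order 1).
h: a_k = -3, -6, -54, -102, -918, -1734, -15606, -29478, -265302, -501126, …
ICs: h(0) = -3.

f: a_k = -3, -3, -15, -27, -87, -195, -543, -1323, -3495, -8787, …
f∘r: x↦r, Dx↦Dx/r' in L_f ⇒ L₀.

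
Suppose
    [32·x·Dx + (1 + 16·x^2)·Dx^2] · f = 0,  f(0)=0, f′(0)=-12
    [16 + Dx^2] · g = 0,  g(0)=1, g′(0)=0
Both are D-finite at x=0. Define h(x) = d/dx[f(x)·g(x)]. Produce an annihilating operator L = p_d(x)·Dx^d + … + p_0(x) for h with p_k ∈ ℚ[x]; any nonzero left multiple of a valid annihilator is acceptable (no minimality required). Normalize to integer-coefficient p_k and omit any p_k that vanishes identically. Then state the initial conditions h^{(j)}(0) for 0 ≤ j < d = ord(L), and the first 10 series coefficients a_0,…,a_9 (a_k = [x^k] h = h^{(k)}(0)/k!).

f: a_k = 0, -12, 0, 64, 0, -3072/5, 0, 49152/7, 0, -262144/3, …
g: a_k = 1, 0, -8, 0, 32/3, 0, -256/45, 0, 512/315, 0, …
Product ⇒ symmetric product L₀, ord ≤ 4.
Derive L from L₀ (diff closure).
L = (14080 + 602112·x^2 + 15106048·x^4 + 50331648·x^6 + 100663296·x^8 + 268435456·x^10 + 2147483648·x^12) + (8704·x + 581632·x^3 + 9175040·x^5 + 41943040·x^7 + 167772160·x^9 + 536870912·x^11)·Dx + (960 + 43520·x^2 + 1093632·x^4 + 4849664·x^6 + 16777216·x^8 + 67108864·x^10 + 268435456·x^12)·Dx^2 + (544·x + 36352·x^3 + 573440·x^5 + 2621440·x^7 + 10485760·x^9 + 33554432·x^11)·Dx^3 + (5 + 368·x^2 + 9344·x^4 + 106496·x^6 + 655360·x^8 + 3145728·x^10 + 8388608·x^12)·Dx^4  (order 4).
h: a_k = -12, 0, 480, 0, -6272, 0, 1332224/15, 0, -47405056/35, 0, …
ICs: h(0) = -12, h′(0) = 0, h′′(0) = 960, h′′′(0) = 0.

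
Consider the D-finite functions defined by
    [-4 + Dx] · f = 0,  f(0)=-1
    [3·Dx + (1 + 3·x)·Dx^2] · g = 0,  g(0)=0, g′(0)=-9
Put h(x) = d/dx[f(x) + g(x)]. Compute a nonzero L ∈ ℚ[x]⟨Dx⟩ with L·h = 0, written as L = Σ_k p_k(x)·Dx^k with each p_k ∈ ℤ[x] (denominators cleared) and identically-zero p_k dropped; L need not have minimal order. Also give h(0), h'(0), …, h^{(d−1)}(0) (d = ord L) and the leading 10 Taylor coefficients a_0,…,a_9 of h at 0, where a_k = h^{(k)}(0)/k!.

f: a_k = -1, -4, -8, -32/3, -32/3, -128/15, -256/45, -1024/315, -512/315, -2048/2835, …
g: a_k = 0, -9, 27/2, -27, 243/4, -729/5, 729/2, -6561/7, 19683/8, -6561, …
Weyl lclm of L_f,L_g ⇒ L₀ (ord ≤ 3).
h₀' ⇒ L via d/dx closure of L₀.
L = (-120 - 144·x) + (2 - 96·x - 144·x^2)·Dx + (7 + 33·x + 36·x^2)·Dx^2  (order 2).
h: a_k = -13, 11, -113, 601/3, -2315/3, 32293/15, -296269/45, 6196049/315, -18602483/315, 502203553/2835, …
ICs: h(0) = -13, h′(0) = 11.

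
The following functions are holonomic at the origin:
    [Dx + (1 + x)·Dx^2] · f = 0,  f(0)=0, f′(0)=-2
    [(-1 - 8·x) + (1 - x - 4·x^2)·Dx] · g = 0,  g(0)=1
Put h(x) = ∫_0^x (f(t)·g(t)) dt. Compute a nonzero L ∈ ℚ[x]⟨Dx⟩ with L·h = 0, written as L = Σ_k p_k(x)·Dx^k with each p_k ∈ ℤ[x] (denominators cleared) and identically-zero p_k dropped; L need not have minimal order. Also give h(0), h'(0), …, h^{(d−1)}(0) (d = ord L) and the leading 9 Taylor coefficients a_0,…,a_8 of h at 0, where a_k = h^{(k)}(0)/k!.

L = (9 + 16·x)·Dx + (1 + 19·x + 20·x^2)·Dx^2 + (-1 + 5·x^2 + 4·x^3)·Dx^3  (order 3).
h: a_k = 0, 0, -1, -1/3, -29/12, -79/30, -1567/180, -3137/210, -4393/112, …
ICs: h(0) = 0, h′(0) = 0, h′′(0) = -2.

f: a_k = 0, -2, 1, -2/3, 1/2, -2/5, 1/3, -2/7, 1/4, …
g: a_k = 1, 1, 5, 9, 29, 65, 181, 441, 1165, …
f·g: L₀ = L_f ⊗_s L_g, ord ≤ 2·1.
Integrate: L := L₀·Dx.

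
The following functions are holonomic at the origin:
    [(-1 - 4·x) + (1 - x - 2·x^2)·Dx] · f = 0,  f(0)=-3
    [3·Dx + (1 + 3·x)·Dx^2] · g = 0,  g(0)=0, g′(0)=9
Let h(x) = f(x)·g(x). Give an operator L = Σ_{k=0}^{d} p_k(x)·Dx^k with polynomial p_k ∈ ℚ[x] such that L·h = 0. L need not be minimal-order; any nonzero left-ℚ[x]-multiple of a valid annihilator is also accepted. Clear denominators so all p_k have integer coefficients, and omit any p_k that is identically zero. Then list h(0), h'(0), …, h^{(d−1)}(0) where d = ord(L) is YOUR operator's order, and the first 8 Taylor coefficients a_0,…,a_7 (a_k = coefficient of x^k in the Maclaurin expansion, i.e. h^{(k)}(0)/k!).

f: a_k = -3, -3, -9, -15, -33, -63, -129, -255, …
g: a_k = 0, 9, -27/2, 27, -243/4, 729/5, -729/2, 6561/7, …
f·g: L₀ = L_f ⊗_s L_g, ord ≤ 1·2.
L = (7 + 24·x) + (-1 + 17·x + 30·x^2)·Dx + (-1 - 2·x + 5·x^2 + 6·x^3)·Dx^2  (order 2).
h: a_k = 0, -27, 27/2, -243/2, 351/4, -11853/20, 13527/20, -464913/140, …
ICs: h(0) = 0, h′(0) = -27.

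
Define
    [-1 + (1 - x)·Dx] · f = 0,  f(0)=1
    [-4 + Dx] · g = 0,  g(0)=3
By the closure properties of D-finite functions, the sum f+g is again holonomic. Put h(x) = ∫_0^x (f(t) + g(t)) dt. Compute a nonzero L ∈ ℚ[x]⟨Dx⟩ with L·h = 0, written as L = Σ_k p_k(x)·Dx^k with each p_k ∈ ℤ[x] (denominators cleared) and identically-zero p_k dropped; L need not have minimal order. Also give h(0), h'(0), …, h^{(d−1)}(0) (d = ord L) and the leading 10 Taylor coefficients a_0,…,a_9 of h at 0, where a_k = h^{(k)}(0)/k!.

f: a_k = 1, 1, 1, 1, 1, 1, 1, 1, 1, 1, …
g: a_k = 3, 12, 24, 32, 32, 128/5, 256/15, 1024/105, 512/105, 2048/945, …
Sum ⇒ L₀ = lclm(L_f,L_g) in ℚ(x)⟨Dx⟩.
∫: right-multiply L₀ by Dx.
L = (8 - 16·x)·Dx + (-14 + 32·x - 16·x^2)·Dx^2 + (3 - 7·x + 4·x^2)·Dx^3  (order 3).
h: a_k = 0, 4, 13/2, 25/3, 33/4, 33/5, 133/30, 271/105, 1129/840, 617/945, …
ICs: h(0) = 0, h′(0) = 4, h′′(0) = 13.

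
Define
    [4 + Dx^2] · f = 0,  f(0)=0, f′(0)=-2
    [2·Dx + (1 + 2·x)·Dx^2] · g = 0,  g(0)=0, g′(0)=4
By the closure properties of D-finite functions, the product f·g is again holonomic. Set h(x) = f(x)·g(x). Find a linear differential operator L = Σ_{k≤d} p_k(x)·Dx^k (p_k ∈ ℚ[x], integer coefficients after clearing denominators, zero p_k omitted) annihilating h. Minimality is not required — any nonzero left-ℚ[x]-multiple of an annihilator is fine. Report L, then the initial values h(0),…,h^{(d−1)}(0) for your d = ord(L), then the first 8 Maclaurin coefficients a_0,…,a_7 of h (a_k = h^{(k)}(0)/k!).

L = (-48 + 192·x + 1216·x^2 + 2048·x^3 + 1024·x^4) + (32 + 320·x + 768·x^2 + 512·x^3)·Dx + (160·x + 672·x^2 + 1024·x^3 + 512·x^4)·Dx^2 + (8 + 80·x + 192·x^2 + 128·x^3)·Dx^3 + (3 + 28·x + 92·x^2 + 128·x^3 + 64·x^4)·Dx^4  (order 4).
h: a_k = 0, 0, -8, 8, -16/3, 32/3, -176/9, 496/15, …
ICs: h(0) = 0, h′(0) = 0, h′′(0) = -16, h′′′(0) = 48.

f: a_k = 0, -2, 0, 4/3, 0, -4/15, 0, 8/315, …
g: a_k = 0, 4, -4, 16/3, -8, 64/5, -64/3, 256/7, …
f·g: L₀ = L_f ⊗_s L_g, ord ≤ 2·2.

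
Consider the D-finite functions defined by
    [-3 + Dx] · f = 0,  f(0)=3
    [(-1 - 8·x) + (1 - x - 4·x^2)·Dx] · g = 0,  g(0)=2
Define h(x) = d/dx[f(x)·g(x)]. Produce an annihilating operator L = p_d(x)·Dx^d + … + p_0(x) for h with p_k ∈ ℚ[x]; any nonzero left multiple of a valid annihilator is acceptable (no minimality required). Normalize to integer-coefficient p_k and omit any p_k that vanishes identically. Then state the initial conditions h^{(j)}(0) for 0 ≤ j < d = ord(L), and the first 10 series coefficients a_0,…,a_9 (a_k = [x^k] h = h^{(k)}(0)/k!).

f: a_k = 3, 9, 27/2, 27/2, 81/8, 243/40, 243/80, 729/560, 2187/4480, 729/4480, …
g: a_k = 2, 2, 10, 18, 58, 130, 362, 882, 2330, 5858, …
L₀ := L_f ⊗_s L_g (sym. prod.), ord ≤ 1.
h=h₀': d/dx-closure on L₀ ⇒ L.
L = (25 + 48·x - 39·x^2 - 120·x^3 + 144·x^4) + (-4 - x + 33·x^2 + 8·x^3 - 48·x^4)·Dx  (order 1).
h: a_k = 24, 150, 594, 2073, 6612, 408177/20, 243423/4, 49953243/280, 287660997/560, 3276625227/2240, …
ICs: h(0) = 24.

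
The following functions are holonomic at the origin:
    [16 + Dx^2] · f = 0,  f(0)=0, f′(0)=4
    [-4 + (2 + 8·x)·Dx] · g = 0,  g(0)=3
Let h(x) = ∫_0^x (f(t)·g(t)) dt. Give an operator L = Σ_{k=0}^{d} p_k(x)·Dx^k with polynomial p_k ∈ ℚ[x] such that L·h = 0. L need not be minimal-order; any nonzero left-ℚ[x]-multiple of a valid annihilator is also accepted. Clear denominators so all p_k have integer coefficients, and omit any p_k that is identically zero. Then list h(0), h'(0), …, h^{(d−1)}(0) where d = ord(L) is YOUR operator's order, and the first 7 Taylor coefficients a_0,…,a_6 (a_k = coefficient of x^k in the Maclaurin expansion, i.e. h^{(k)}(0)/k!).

L = (28 + 128·x + 256·x^2)·Dx + (-4 - 16·x)·Dx^2 + (1 + 8·x + 16·x^2)·Dx^3  (order 3).
h: a_k = 0, 0, 6, 8, -14, -16/5, -76/15, …
ICs: h(0) = 0, h′(0) = 0, h′′(0) = 12.

f: a_k = 0, 4, 0, -32/3, 0, 128/15, 0, …
g: a_k = 3, 6, -6, 12, -30, 84, -252, …
f·g: L₀ = L_f ⊗_s L_g, ord ≤ 2·1.
Integrate: L := L₀·Dx.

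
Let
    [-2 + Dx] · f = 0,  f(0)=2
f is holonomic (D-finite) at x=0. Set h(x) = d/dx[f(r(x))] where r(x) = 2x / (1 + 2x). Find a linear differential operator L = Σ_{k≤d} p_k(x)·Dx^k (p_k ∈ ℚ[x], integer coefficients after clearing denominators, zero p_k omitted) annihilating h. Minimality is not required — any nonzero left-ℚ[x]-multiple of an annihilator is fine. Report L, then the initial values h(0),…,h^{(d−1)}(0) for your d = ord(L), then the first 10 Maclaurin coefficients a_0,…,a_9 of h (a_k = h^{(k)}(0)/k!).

f: a_k = 2, 4, 4, 8/3, 4/3, 8/15, 8/45, 16/315, 4/315, 8/2835, …
Substitute x→r, Dx→(1/r')Dx; clear ⇒ L₀.
Derive L from L₀ (diff closure).
L = -8·x + (-1 - 4·x - 4·x^2)·Dx  (order 1).
h: a_k = 8, 0, -32, 256/3, -128, 1024/15, 2560/9, -131072/105, 145408/45, -18415616/2835, …
ICs: h(0) = 8.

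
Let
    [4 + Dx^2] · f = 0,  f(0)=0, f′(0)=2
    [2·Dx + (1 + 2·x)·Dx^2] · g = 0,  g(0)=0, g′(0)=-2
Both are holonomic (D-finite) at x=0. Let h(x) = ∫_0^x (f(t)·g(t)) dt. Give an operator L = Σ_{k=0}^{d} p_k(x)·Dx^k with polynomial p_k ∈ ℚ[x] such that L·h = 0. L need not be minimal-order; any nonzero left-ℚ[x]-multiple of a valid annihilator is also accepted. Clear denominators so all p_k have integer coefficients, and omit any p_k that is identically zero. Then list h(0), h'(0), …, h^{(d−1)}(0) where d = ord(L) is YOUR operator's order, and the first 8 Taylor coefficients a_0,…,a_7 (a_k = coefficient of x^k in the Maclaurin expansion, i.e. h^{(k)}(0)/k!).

L = (-48 + 192·x + 1216·x^2 + 2048·x^3 + 1024·x^4)·Dx + (32 + 320·x + 768·x^2 + 512·x^3)·Dx^2 + (160·x + 672·x^2 + 1024·x^3 + 512·x^4)·Dx^3 + (8 + 80·x + 192·x^2 + 128·x^3)·Dx^4 + (3 + 28·x + 92·x^2 + 128·x^3 + 64·x^4)·Dx^5  (order 5).
h: a_k = 0, 0, 0, -4/3, 1, -8/15, 8/9, -88/63, …
ICs: h(0) = 0, h′(0) = 0, h′′(0) = 0, h′′′(0) = -8, h′′′′(0) = 24.

f: a_k = 0, 2, 0, -4/3, 0, 4/15, 0, -8/315, …
g: a_k = 0, -2, 2, -8/3, 4, -32/5, 32/3, -128/7, …
L₀ := L_f ⊗_s L_g (sym. prod.), ord ≤ 4.
Integrate: L := L₀·Dx.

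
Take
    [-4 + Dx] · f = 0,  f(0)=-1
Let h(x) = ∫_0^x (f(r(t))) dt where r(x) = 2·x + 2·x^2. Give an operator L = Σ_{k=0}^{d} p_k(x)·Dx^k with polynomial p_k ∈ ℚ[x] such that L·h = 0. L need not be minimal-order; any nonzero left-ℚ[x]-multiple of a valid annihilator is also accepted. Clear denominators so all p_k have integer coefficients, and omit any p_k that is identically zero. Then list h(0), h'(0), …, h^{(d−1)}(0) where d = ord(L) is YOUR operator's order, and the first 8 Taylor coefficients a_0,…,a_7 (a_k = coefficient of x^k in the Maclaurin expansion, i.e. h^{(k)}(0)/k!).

f: a_k = -1, -4, -8, -32/3, -32/3, -128/15, -256/45, -1024/315, …
h₀=f(r): pull back L_f along r ⇒ L₀.
h=∫h₀ ⇒ L = L₀·Dx.
L = (-8 - 16·x)·Dx + Dx^2  (order 2).
h: a_k = 0, -1, -4, -40/3, -112/3, -1376/15, -9088/45, -127744/315, …
ICs: h(0) = 0, h′(0) = -1.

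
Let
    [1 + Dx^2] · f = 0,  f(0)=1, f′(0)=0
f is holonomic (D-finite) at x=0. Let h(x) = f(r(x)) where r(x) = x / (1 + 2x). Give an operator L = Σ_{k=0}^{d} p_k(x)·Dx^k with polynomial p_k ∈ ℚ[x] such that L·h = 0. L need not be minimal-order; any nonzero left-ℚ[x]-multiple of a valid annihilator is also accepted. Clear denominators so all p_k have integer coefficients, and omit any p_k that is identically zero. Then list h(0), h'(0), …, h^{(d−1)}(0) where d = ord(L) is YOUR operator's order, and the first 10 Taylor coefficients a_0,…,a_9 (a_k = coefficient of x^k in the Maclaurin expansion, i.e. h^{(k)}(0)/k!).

L = 1 + (4 + 24·x + 48·x^2 + 32·x^3)·Dx + (1 + 8·x + 24·x^2 + 32·x^3 + 16·x^4)·Dx^2  (order 2).
h: a_k = 1, 0, -1/2, 2, -143/24, 47/3, -27601/720, 1787/20, -8095583/40320, 1103647/2520, …
ICs: h(0) = 1, h′(0) = 0.

f: a_k = 1, 0, -1/2, 0, 1/24, 0, -1/720, 0, 1/40320, 0, …
L₀ from L_f via x↦r, Dx↦r'^{-1}Dx.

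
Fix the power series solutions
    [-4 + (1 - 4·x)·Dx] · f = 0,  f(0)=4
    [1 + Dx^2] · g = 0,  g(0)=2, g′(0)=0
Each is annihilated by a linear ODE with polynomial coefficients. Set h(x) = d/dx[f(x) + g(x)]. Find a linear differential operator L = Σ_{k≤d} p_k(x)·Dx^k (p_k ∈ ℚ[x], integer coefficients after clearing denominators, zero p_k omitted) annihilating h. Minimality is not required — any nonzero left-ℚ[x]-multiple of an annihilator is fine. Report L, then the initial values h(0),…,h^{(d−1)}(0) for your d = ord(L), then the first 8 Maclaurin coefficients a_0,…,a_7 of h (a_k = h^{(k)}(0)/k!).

L = (1544 - 64·x + 128·x^2) + (-97 + 396·x - 48·x^2 + 64·x^3)·Dx + (1544 - 64·x + 128·x^2)·Dx^2 + (-97 + 396·x - 48·x^2 + 64·x^3)·Dx^3  (order 3).
h: a_k = 16, 126, 768, 12289/3, 20480, 5898239/60, 458752, 5284823041/2520, …
ICs: h(0) = 16, h′(0) = 126, h′′(0) = 1536.

f: a_k = 4, 16, 64, 256, 1024, 4096, 16384, 65536, …
g: a_k = 2, 0, -1, 0, 1/12, 0, -1/360, 0, …
L₀ := lclm(L_f,L_g); ord L₀ ≤ 1+2.
Derive L from L₀ (diff closure).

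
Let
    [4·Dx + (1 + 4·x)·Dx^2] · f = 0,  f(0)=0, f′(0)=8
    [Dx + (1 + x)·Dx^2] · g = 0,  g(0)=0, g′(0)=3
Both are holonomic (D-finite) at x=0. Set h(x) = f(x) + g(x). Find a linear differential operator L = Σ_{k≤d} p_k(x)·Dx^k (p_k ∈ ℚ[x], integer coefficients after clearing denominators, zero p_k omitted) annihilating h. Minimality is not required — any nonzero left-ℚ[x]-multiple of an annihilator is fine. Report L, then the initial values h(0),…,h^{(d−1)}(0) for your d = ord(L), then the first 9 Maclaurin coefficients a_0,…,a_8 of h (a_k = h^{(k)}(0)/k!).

L = 8·Dx + (10 + 16·x)·Dx^2 + (1 + 5·x + 4·x^2)·Dx^3  (order 3).
h: a_k = 0, 11, -35/2, 131/3, -515/4, 2051/5, -8195/6, 32771/7, -131075/8, …
ICs: h(0) = 0, h′(0) = 11, h′′(0) = -35.

f: a_k = 0, 8, -16, 128/3, -128, 2048/5, -4096/3, 32768/7, -16384, …
g: a_k = 0, 3, -3/2, 1, -3/4, 3/5, -1/2, 3/7, -3/8, …
f+g: L₀ = lclm(L_f,L_g), ord ≤ 2+2.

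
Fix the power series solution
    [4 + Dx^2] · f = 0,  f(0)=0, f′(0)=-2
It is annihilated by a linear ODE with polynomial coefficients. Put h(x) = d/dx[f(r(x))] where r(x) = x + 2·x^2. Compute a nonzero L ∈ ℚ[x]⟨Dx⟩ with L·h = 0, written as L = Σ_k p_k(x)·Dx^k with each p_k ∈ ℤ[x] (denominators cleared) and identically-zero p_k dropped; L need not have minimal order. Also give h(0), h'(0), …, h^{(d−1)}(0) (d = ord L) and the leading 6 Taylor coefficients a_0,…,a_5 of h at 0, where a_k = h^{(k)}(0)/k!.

L = (52 + 64·x + 384·x^2 + 1024·x^3 + 1024·x^4) + (-12 - 48·x)·Dx + (1 + 8·x + 16·x^2)·Dx^2  (order 2).
h: a_k = -2, -8, 4, 32, 236/3, 48, …
ICs: h(0) = -2, h′(0) = -8.

f: a_k = 0, -2, 0, 4/3, 0, -4/15, …
L₀ from L_f via x↦r, Dx↦r'^{-1}Dx.
h=h₀': d/dx-closure on L₀ ⇒ L.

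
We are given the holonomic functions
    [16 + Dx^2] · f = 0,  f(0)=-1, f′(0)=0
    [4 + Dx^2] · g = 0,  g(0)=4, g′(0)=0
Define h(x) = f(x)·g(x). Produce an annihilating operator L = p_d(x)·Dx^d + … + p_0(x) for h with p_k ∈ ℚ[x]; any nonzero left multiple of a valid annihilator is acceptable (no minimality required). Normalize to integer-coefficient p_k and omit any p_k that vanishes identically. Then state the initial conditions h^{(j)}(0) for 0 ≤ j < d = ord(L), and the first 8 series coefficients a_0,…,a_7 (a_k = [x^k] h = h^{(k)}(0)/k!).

L = 144 + 40·Dx^2 + Dx^4  (order 4).
h: a_k = -4, 0, 40, 0, -328/3, 0, 1168/9, 0, …
ICs: h(0) = -4, h′(0) = 0, h′′(0) = 80, h′′′(0) = 0.

f: a_k = -1, 0, 8, 0, -32/3, 0, 256/45, 0, …
g: a_k = 4, 0, -8, 0, 8/3, 0, -16/45, 0, …
f·g: L₀ = L_f ⊗_s L_g, ord ≤ 2·2.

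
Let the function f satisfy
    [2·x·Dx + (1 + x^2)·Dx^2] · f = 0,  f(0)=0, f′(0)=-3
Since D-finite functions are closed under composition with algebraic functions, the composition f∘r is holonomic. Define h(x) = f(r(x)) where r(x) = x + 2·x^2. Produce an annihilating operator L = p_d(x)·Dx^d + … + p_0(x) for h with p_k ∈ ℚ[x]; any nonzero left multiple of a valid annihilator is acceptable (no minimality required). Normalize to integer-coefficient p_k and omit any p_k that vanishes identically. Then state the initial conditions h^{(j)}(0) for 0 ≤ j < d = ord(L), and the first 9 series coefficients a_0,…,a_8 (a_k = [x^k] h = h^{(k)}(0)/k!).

f: a_k = 0, -3, 0, 1, 0, -3/5, 0, 3/7, 0, …
L₀ from L_f via x↦r, Dx↦r'^{-1}Dx.
L = (-4 + 2·x + 16·x^2 + 48·x^3 + 48·x^4)·Dx + (1 + 4·x + x^2 + 8·x^3 + 20·x^4 + 16·x^5)·Dx^2  (order 2).
h: a_k = 0, -3, -6, 1, 6, 57/5, 2, -165/7, -42, …
ICs: h(0) = 0, h′(0) = -3.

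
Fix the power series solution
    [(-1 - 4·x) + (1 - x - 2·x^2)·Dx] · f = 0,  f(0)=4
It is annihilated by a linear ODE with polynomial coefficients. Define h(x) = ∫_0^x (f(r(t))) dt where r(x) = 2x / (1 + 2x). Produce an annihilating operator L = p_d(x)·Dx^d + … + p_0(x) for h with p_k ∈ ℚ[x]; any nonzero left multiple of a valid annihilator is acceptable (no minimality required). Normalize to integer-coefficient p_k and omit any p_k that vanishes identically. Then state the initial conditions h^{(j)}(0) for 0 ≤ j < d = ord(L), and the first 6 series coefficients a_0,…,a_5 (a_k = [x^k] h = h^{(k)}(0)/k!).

f: a_k = 4, 4, 12, 20, 44, 84, …
h₀=f(r): pull back L_f along r ⇒ L₀.
∫: right-multiply L₀ by Dx.
L = (2 + 20·x)·Dx + (-1 - 4·x + 4·x^2 + 16·x^3)·Dx^2  (order 2).
h: a_k = 0, 4, 4, 32/3, 0, 256/5, …
ICs: h(0) = 0, h′(0) = 4.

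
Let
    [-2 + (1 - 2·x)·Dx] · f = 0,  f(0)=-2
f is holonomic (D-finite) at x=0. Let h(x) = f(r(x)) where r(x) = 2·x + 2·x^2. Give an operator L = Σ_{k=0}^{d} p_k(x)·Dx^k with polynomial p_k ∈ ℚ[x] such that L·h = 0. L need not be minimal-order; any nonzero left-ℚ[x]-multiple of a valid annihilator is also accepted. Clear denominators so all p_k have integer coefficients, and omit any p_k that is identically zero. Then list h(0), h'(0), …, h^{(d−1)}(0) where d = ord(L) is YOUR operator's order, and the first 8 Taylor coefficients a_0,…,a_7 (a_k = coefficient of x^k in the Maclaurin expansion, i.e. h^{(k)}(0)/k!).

L = (4 + 8·x) + (-1 + 4·x + 4·x^2)·Dx  (order 1).
h: a_k = -2, -8, -40, -192, -928, -4480, -21632, -104448, …
ICs: h(0) = -2.

f: a_k = -2, -4, -8, -16, -32, -64, -128, -256, …
h₀=f(r): pull back L_f along r ⇒ L₀.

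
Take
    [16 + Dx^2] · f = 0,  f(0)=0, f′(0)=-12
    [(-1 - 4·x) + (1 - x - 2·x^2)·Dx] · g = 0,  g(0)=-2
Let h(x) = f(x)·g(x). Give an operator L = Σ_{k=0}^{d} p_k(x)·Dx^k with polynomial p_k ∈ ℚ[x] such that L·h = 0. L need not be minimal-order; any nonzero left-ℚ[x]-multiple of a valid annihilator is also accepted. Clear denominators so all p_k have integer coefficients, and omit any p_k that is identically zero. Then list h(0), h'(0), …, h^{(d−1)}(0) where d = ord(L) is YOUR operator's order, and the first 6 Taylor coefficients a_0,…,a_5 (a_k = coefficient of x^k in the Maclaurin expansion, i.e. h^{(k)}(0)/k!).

f: a_k = 0, -12, 0, 32, 0, -128/5, …
g: a_k = -2, -2, -6, -10, -22, -42, …
h₀=f·g: eliminate ⇒ L₀, order ≤ 2·1.
L = (-12 + 16·x + 32·x^2) + (2 + 8·x)·Dx + (-1 + x + 2·x^2)·Dx^2  (order 2).
h: a_k = 0, 24, 24, 8, 56, 616/5, …
ICs: h(0) = 0, h′(0) = 24.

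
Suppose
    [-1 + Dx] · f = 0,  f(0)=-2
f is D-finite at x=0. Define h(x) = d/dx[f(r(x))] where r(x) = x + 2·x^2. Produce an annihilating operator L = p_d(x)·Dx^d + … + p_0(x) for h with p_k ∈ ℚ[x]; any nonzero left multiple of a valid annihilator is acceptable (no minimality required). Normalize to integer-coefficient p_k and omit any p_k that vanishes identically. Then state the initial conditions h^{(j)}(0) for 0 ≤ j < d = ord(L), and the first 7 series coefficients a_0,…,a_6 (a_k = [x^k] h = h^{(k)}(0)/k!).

L = (5 + 8·x + 16·x^2) + (-1 - 4·x)·Dx  (order 1).
h: a_k = -2, -10, -13, -73/3, -281/12, -1741/60, -1697/72, …
ICs: h(0) = -2.

f: a_k = -2, -2, -1, -1/3, -1/12, -1/60, -1/360, …
h₀=f(r): pull back L_f along r ⇒ L₀.
h=h₀': d/dx-closure on L₀ ⇒ L.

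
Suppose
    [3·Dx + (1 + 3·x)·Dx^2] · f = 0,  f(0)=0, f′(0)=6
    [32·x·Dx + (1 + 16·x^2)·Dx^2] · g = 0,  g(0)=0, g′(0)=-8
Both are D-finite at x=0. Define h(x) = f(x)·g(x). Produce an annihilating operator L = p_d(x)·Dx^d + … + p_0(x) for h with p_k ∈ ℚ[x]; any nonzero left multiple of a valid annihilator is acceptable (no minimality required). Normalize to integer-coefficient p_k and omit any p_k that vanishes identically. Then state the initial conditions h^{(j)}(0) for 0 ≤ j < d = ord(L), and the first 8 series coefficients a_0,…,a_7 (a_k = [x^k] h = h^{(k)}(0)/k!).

f: a_k = 0, 6, -9, 18, -81/2, 486/5, -243, 4374/7, …
g: a_k = 0, -8, 0, 128/3, 0, -2048/5, 0, 32768/7, …
h₀=f·g: eliminate ⇒ L₀, order ≤ 2·2.
L = (15744 + 89280·x + 811008·x^2 + 5299200·x^3 + 13271040·x^4 + 17252352·x^5 + 21233664·x^7)·Dx + (4258 + 91200·x + 775488·x^2 + 4635648·x^3 + 18247680·x^4 + 41140224·x^5 + 46448640·x^6 + 21233664·x^7 + 74317824·x^8)·Dx^2 + (492 + 12548·x + 131328·x^2 + 747968·x^3 + 3219456·x^4 + 10146816·x^5 + 21233664·x^6 + 24920064·x^7 + 21233664·x^8 + 42467328·x^9)·Dx^3 + (73 + 822·x + 6161·x^2 + 34944·x^3 + 151168·x^4 + 500736·x^5 + 1322496·x^6 + 2654208·x^7 + 3244032·x^8 + 3538944·x^9 + 5308416·x^10)·Dx^4  (order 4).
h: a_k = 0, 0, -48, 72, 112, -60, -12336/5, 19512/5, …
ICs: h(0) = 0, h′(0) = 0, h′′(0) = -96, h′′′(0) = 432.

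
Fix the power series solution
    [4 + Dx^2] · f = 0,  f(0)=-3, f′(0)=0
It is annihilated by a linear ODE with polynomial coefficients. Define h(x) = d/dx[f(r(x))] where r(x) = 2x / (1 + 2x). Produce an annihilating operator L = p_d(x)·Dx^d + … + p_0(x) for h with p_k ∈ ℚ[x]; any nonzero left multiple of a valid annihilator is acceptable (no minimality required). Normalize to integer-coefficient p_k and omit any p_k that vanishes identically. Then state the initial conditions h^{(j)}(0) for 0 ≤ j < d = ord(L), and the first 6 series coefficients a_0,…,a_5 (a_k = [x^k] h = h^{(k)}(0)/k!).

f: a_k = -3, 0, 6, 0, -2, 0, …
h₀=f(r): pull back L_f along r ⇒ L₀.
Differentiate: ansatz ord ≤ ord L₀ ⇒ L.
L = (40 + 96·x + 96·x^2) + (12 + 72·x + 144·x^2 + 96·x^3)·Dx + (1 + 8·x + 24·x^2 + 32·x^3 + 16·x^4)·Dx^2  (order 2).
h: a_k = 0, 48, -288, 1024, -2560, 19712/5, …
ICs: h(0) = 0, h′(0) = 48.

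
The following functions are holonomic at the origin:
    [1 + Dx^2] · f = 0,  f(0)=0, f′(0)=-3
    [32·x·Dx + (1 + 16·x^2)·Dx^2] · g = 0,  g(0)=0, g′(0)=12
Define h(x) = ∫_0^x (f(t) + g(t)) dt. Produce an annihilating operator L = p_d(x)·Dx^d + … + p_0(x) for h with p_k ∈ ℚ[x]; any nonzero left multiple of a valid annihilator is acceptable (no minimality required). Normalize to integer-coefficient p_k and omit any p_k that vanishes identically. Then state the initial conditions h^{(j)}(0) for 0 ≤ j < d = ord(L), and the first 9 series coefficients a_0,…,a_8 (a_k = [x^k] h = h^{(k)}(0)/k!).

L = (-6112·x + 99328·x^3 + 8192·x^5)·Dx^2 + (-31 + 1072·x^2 + 25344·x^4 + 4096·x^6)·Dx^3 + (-6112·x + 99328·x^3 + 8192·x^5)·Dx^4 + (-31 + 1072·x^2 + 25344·x^4 + 4096·x^6)·Dx^5  (order 5).
h: a_k = 0, 0, 9/2, 0, -127/8, 0, 4915/48, 0, -11796479/13440, …
ICs: h(0) = 0, h′(0) = 0, h′′(0) = 9, h′′′(0) = 0, h′′′′(0) = -381.

f: a_k = 0, -3, 0, 1/2, 0, -1/40, 0, 1/1680, 0, …
g: a_k = 0, 12, 0, -64, 0, 3072/5, 0, -49152/7, 0, …
f+g: L₀ = lclm(L_f,L_g), ord ≤ 2+2.
h=∫h₀ ⇒ L = L₀·Dx.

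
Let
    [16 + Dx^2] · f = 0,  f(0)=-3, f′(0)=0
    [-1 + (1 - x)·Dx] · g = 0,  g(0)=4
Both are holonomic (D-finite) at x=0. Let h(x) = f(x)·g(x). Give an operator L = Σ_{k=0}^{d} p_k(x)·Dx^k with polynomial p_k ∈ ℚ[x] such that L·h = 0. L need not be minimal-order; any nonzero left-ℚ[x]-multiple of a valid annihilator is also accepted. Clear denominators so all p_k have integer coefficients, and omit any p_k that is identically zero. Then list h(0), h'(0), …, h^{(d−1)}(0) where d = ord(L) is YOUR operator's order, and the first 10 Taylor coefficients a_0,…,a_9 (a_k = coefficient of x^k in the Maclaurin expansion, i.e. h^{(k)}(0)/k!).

L = (-16 + 16·x) + 2·Dx + (-1 + x)·Dx^2  (order 2).
h: a_k = -12, -12, 84, 84, -44, -44, 364/15, 364/15, 100/21, 100/21, …
ICs: h(0) = -12, h′(0) = -12.

f: a_k = -3, 0, 24, 0, -32, 0, 256/15, 0, -512/105, 0, …
g: a_k = 4, 4, 4, 4, 4, 4, 4, 4, 4, 4, …
L₀ := L_f ⊗_s L_g (sym. prod.), ord ≤ 2.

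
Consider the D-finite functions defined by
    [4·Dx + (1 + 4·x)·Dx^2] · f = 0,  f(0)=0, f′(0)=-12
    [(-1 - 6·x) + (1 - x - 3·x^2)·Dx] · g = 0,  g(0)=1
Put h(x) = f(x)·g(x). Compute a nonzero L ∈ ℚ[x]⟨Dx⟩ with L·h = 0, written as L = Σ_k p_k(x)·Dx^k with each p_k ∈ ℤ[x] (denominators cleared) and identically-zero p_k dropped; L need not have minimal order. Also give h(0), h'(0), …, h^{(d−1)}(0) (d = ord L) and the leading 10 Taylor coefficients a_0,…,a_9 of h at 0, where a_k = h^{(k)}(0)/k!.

f: a_k = 0, -12, 24, -64, 192, -3072/5, 2048, -49152/7, 24576, -262144/3, …
g: a_k = 1, 1, 4, 7, 19, 40, 97, 217, 508, 1159, …
Sym-product of L_f,L_g gives L₀ (≤ ord 2).
L = (10 + 48·x) + (-2 + 24·x + 60·x^2)·Dx + (-1 - 3·x + 7·x^2 + 12·x^3)·Dx^2  (order 2).
h: a_k = 0, -12, 12, -88, 140, -3692/5, 8648/5, -262756/35, 779012/35, -9202808/105, …
ICs: h(0) = 0, h′(0) = -12.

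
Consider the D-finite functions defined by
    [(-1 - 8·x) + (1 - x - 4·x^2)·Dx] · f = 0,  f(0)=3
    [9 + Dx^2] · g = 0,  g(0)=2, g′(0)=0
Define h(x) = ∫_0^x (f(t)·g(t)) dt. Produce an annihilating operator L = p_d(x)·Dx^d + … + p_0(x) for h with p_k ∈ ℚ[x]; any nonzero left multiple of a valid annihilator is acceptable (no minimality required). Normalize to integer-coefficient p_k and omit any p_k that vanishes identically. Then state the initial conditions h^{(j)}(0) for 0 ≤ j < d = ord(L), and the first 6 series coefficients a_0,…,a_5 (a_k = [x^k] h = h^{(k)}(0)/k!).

f: a_k = 3, 3, 15, 27, 87, 195, …
g: a_k = 2, 0, -9, 0, 27/4, 0, …
f·g: L₀ = L_f ⊗_s L_g, ord ≤ 1·2.
Integrate: L := L₀·Dx.
L = (-1 + 9·x + 36·x^2)·Dx + (2 + 16·x)·Dx^2 + (-1 + x + 4·x^2)·Dx^3  (order 3).
h: a_k = 0, 6, 3, 1, 27/4, 237/20, …
ICs: h(0) = 0, h′(0) = 6, h′′(0) = 6.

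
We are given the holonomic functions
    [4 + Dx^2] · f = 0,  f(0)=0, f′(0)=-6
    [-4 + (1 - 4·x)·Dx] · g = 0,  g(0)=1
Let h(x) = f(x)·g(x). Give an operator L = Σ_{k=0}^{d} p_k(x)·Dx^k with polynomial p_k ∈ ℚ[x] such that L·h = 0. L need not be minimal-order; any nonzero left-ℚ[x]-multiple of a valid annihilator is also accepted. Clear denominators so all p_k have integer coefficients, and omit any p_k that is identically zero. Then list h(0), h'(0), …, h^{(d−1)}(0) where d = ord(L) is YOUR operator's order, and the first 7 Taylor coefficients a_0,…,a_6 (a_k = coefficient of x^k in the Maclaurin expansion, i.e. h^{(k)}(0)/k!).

L = (-4 + 16·x) + 8·Dx + (-1 + 4·x)·Dx^2  (order 2).
h: a_k = 0, -6, -24, -92, -368, -7364/5, -29456/5, …
ICs: h(0) = 0, h′(0) = -6.

f: a_k = 0, -6, 0, 4, 0, -4/5, 0, …
g: a_k = 1, 4, 16, 64, 256, 1024, 4096, …
h₀=f·g: eliminate ⇒ L₀, order ≤ 2·1.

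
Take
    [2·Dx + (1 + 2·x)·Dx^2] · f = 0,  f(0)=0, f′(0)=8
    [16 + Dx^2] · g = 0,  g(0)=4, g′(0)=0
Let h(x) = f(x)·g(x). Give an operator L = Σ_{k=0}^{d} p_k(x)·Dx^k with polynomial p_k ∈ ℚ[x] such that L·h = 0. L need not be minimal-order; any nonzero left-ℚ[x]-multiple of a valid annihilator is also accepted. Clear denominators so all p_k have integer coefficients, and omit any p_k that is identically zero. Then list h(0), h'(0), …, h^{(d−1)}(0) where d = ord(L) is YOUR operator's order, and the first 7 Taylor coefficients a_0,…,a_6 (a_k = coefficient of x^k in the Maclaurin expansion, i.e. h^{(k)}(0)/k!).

f: a_k = 0, 8, -8, 32/3, -16, 128/5, -128/3, …
g: a_k = 4, 0, -32, 0, 128/3, 0, -1024/45, …
Sym-product of L_f,L_g gives L₀ (≤ ord 4).
L = (2688 + 27648·x + 93184·x^2 + 131072·x^3 + 65536·x^4) + (896 + 5888·x + 12288·x^2 + 8192·x^3)·Dx + (408 + 3712·x + 11904·x^2 + 16384·x^3 + 8192·x^4)·Dx^2 + (56 + 368·x + 768·x^2 + 512·x^3)·Dx^3 + (15 + 124·x + 380·x^2 + 512·x^3 + 256·x^4)·Dx^4  (order 4).
h: a_k = 0, 32, -32, -640/3, 192, 512/5, 0, …
ICs: h(0) = 0, h′(0) = 32, h′′(0) = -64, h′′′(0) = -1280.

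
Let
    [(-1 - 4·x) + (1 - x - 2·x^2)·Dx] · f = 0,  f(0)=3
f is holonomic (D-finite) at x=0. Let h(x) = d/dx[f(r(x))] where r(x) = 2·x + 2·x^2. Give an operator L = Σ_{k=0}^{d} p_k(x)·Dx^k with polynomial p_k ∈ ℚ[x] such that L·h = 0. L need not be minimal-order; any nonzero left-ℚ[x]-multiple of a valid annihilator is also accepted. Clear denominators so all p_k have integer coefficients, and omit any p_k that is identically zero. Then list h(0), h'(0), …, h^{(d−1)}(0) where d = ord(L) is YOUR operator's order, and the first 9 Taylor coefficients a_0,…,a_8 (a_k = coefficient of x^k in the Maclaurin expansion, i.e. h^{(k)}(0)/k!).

L = (14 + 108·x + 444·x^2 + 1312·x^3 + 2256·x^4 + 1920·x^5 + 640·x^6) + (-1 - 8·x + 6·x^2 + 148·x^3 + 440·x^4 + 624·x^5 + 448·x^6 + 128·x^7)·Dx  (order 1).
h: a_k = 6, 84, 576, 3696, 22440, 129744, 731136, 4034688, 21915360, …
ICs: h(0) = 6.

f: a_k = 3, 3, 9, 15, 33, 63, 129, 255, 513, …
f∘r: x↦r, Dx↦Dx/r' in L_f ⇒ L₀.
Differentiate: ansatz ord ≤ ord L₀ ⇒ L.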